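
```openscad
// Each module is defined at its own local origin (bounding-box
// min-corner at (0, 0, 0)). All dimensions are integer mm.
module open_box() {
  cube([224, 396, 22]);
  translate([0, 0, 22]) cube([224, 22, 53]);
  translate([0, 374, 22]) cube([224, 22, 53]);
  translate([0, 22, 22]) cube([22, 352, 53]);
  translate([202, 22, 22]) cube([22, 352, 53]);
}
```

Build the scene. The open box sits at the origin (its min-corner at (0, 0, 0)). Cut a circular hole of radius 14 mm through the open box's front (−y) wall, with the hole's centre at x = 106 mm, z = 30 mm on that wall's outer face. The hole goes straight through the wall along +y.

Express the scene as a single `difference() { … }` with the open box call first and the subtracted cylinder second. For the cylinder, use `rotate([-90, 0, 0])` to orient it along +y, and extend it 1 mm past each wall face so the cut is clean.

difference() {
  open_box();
  translate([106, -1, 30]) rotate([-90, 0, 0]) cylinder(h = 24, r = 14);
}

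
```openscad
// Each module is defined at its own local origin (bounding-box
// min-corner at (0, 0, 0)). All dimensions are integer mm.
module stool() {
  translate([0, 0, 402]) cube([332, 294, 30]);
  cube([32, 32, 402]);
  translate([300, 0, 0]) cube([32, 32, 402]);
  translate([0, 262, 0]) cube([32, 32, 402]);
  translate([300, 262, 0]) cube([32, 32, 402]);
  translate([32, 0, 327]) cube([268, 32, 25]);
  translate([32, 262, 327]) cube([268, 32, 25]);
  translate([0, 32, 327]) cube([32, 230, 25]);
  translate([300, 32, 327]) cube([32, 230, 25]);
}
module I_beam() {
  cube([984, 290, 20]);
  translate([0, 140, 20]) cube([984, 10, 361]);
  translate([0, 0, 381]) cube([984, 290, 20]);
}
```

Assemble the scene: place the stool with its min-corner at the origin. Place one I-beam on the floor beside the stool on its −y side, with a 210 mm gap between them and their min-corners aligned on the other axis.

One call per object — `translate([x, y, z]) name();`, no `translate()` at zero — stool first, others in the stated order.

stool();
translate([0, -500, 0]) I_beam();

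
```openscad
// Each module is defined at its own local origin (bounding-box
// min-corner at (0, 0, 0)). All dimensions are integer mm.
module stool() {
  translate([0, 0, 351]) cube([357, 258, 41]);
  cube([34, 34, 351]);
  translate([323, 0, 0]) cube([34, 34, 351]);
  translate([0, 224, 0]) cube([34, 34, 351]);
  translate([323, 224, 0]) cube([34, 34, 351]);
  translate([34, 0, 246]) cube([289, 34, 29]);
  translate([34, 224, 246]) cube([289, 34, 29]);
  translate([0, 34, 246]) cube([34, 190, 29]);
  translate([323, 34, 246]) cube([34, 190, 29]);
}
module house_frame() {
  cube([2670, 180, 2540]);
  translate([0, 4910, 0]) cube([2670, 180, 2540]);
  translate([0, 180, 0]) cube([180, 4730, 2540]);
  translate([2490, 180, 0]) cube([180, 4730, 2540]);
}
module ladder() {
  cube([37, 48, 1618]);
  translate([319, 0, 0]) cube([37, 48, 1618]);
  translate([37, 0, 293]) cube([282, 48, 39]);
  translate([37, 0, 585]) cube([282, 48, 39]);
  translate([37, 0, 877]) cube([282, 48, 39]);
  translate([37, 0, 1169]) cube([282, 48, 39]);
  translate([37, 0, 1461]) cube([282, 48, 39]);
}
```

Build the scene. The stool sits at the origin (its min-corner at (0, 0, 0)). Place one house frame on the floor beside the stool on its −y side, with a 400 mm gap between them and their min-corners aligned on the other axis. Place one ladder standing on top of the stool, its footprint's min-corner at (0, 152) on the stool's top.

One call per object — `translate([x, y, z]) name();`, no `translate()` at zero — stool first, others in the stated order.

stool();
translate([0, -5490, 0]) house_frame();
translate([0, 152, 392]) ladder();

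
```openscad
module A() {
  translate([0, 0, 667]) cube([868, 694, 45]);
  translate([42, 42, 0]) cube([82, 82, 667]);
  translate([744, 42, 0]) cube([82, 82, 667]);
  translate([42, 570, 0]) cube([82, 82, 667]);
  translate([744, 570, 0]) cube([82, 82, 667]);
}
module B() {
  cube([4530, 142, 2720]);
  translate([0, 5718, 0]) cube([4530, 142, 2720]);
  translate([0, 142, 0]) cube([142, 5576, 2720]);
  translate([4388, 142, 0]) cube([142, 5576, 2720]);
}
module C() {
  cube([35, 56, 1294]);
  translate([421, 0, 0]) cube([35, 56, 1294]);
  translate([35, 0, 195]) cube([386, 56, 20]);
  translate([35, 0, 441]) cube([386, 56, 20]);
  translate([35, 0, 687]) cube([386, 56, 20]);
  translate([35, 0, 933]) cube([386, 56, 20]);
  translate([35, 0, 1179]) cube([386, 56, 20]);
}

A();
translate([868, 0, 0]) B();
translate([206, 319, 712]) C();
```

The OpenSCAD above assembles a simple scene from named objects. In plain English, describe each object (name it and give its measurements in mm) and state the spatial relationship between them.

A is a rectangular dining table. The top is 868×694×45 mm with its upper surface at z = 712 mm. It stands on four 82×82 mm square legs, each inset 42 mm from the nearest pair of top edges, running from the floor to the underside of the top.

B is a box-shaped house frame (walls only): outside footprint 4530×5860 mm, wall height 2720 mm, wall thickness 142 mm. The two y-facing walls run the full x-width; the two x-facing walls fit between the inner faces of the y-facing walls.

C is a straight ladder. Two 35×56 mm vertical rails, 1294 mm tall, stand 456 mm apart (outside-to-outside) with their front faces coplanar on the −y side. 5 rungs, each 56 mm deep and 20 mm tall, span between the inner faces of the rails, front faces flush with the rails. The lowest rung's underside is at z = 195 mm and rungs are spaced 246 mm apart (underside to underside).

The house frame is against the table's +x side, with their −y faces flush. The ladder is on top of the table, centred.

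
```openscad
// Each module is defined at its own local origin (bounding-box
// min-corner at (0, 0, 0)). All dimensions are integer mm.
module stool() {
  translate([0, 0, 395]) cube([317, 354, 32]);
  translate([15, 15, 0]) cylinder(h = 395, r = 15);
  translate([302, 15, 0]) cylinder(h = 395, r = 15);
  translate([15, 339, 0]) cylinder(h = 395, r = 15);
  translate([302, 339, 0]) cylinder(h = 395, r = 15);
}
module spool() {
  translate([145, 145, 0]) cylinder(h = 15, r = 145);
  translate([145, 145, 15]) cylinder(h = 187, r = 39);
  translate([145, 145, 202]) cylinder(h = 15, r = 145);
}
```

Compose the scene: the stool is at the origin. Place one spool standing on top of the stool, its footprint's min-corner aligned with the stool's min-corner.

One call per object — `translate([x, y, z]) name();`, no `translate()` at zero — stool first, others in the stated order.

stool();
translate([0, 0, 427]) spool();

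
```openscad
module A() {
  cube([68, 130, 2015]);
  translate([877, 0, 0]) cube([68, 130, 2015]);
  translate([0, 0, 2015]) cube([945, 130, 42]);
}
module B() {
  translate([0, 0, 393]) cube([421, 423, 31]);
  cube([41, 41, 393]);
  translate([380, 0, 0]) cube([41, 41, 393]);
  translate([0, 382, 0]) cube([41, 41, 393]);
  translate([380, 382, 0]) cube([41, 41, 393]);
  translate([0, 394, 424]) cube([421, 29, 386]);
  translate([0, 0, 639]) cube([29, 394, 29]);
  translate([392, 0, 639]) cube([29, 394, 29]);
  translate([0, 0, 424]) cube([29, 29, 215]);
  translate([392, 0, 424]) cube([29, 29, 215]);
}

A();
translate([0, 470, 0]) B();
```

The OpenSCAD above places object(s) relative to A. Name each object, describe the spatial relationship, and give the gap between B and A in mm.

The chair's nearest face is 340 mm from the door frame's +y face.

A is a door frame. B is a chair. The chair is on the floor beside the door frame on its +y side. The gap between the chair and the door frame is 340 mm.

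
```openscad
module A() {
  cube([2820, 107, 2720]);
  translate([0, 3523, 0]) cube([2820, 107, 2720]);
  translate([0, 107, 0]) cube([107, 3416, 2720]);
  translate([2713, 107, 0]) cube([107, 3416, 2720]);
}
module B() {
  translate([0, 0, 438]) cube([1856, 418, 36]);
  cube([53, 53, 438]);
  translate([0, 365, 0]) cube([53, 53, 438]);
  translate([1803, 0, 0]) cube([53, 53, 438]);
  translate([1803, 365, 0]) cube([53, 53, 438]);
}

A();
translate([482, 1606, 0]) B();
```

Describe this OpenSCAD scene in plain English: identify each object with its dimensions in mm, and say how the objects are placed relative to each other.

A is a box-shaped house frame (walls only): outside footprint 2820×3630 mm, wall height 2720 mm, wall thickness 107 mm. The two y-facing walls run the full x-width; the two x-facing walls fit between the inner faces of the y-facing walls.

B is a bench: a 1856×418 mm seat slab, 36 mm thick, top at z = 474 mm, on four 53×53 mm square legs flush with the seat corners and standing on z = 0.

The bench sits inside the house frame, centred.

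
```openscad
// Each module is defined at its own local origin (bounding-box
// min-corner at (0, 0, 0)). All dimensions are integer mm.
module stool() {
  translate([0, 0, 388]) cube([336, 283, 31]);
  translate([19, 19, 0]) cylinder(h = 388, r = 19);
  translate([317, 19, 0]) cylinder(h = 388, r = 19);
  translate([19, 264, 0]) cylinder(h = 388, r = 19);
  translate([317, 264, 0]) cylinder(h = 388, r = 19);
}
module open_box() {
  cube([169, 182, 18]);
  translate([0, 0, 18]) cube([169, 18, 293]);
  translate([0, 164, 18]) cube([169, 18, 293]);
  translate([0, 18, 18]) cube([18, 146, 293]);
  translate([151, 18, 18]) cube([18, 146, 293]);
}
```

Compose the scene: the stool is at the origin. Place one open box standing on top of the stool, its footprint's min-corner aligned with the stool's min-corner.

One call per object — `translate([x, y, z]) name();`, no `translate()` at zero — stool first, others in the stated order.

stool();
translate([0, 0, 419]) open_box();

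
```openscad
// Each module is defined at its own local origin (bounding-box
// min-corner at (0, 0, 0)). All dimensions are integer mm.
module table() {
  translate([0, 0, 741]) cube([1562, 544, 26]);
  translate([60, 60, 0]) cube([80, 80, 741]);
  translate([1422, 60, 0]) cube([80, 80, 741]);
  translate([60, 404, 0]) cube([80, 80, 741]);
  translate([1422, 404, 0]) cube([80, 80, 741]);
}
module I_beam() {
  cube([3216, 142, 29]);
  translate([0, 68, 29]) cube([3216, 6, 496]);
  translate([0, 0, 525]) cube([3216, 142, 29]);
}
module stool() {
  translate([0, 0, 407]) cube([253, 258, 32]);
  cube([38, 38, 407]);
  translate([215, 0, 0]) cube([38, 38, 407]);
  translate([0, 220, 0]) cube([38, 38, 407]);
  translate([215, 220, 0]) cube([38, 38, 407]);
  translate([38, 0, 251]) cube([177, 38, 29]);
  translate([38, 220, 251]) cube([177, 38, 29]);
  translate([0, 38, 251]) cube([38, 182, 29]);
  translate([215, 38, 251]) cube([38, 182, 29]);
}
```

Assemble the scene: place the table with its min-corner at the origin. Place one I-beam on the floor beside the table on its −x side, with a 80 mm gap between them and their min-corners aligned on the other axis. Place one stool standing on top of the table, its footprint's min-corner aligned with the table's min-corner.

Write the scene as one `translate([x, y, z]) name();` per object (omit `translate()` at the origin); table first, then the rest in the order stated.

table();
translate([-3296, 0, 0]) I_beam();
translate([0, 0, 767]) stool();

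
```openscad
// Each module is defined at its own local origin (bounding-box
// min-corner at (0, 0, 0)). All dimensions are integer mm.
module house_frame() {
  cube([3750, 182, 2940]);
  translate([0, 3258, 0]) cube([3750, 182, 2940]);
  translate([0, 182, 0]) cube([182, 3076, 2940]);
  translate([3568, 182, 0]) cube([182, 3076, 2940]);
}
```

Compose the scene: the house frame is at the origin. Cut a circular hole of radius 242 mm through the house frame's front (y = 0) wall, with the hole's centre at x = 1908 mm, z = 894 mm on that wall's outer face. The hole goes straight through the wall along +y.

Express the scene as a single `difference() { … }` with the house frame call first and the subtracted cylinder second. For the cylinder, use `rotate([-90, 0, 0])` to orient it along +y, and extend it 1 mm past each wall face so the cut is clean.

difference() {
  house_frame();
  translate([1908, -1, 894]) rotate([-90, 0, 0]) cylinder(h = 184, r = 242);
}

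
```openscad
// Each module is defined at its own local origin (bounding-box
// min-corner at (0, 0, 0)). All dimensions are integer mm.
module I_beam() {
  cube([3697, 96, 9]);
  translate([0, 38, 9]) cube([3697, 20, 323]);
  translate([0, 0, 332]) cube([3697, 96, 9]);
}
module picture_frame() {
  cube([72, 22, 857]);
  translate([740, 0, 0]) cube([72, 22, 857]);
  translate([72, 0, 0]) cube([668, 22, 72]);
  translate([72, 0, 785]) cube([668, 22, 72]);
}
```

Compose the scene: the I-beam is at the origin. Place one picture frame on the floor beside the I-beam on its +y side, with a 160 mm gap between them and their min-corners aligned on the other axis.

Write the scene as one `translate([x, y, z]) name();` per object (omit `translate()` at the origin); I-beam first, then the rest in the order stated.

I_beam();
translate([0, 256, 0]) picture_frame();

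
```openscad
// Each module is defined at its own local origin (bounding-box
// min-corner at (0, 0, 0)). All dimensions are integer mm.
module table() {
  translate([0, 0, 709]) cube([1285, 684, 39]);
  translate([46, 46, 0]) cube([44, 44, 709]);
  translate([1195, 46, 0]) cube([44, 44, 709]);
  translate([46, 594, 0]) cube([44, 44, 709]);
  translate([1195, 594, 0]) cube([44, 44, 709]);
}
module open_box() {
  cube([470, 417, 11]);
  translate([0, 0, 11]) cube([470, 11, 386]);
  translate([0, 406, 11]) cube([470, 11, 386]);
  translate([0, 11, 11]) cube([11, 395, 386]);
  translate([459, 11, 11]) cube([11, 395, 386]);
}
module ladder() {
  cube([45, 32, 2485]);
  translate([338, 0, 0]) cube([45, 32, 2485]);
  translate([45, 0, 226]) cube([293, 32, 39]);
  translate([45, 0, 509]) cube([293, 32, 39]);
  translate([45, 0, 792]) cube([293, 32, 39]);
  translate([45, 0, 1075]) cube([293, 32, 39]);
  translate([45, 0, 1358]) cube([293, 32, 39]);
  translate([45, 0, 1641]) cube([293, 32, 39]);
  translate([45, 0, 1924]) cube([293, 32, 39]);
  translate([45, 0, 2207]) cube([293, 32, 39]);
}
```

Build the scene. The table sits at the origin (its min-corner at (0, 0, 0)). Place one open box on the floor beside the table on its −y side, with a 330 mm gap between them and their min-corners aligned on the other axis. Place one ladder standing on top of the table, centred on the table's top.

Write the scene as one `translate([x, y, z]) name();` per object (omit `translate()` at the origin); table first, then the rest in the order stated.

table();
translate([0, -747, 0]) open_box();
translate([451, 326, 748]) ladder();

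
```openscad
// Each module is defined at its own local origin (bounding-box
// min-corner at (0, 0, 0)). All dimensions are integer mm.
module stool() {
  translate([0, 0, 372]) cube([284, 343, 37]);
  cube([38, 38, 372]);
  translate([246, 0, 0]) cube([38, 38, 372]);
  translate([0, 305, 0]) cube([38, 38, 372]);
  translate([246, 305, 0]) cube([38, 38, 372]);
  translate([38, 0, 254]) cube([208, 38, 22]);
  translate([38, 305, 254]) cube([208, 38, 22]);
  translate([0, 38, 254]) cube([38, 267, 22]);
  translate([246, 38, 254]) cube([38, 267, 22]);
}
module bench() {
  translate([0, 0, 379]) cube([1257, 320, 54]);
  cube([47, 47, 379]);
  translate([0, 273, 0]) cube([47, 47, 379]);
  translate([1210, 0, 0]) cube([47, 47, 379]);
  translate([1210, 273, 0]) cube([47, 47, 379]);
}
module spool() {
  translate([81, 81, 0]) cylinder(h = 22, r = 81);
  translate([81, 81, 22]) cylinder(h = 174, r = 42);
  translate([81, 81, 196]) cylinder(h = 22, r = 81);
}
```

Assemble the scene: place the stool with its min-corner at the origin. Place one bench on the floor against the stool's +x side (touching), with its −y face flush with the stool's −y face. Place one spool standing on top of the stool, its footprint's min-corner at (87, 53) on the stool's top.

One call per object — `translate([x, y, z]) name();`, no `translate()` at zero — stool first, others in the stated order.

stool();
translate([284, 0, 0]) bench();
translate([87, 53, 409]) spool();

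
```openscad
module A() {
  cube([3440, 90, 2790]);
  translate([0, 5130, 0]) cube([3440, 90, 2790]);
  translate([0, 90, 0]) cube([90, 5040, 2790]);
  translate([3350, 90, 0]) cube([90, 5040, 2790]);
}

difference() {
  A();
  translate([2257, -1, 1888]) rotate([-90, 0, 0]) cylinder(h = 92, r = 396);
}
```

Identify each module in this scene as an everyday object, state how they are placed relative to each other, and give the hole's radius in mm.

A is a house frame. The house frame has a circular hole through its front wall. The hole's radius is 396 mm.

The subtracted cylinder has r = 396 mm.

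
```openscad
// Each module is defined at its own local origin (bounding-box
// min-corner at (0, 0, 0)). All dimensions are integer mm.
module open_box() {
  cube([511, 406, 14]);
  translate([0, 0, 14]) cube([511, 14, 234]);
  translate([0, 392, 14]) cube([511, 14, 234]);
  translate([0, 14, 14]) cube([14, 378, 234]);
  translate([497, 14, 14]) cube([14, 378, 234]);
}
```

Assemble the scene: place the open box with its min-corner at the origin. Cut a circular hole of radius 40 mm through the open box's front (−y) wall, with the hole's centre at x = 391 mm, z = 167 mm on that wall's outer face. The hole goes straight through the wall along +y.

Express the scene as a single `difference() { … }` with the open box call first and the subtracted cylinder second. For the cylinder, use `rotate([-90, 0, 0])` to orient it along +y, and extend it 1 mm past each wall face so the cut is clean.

difference() {
  open_box();
  translate([391, -1, 167]) rotate([-90, 0, 0]) cylinder(h = 16, r = 40);
}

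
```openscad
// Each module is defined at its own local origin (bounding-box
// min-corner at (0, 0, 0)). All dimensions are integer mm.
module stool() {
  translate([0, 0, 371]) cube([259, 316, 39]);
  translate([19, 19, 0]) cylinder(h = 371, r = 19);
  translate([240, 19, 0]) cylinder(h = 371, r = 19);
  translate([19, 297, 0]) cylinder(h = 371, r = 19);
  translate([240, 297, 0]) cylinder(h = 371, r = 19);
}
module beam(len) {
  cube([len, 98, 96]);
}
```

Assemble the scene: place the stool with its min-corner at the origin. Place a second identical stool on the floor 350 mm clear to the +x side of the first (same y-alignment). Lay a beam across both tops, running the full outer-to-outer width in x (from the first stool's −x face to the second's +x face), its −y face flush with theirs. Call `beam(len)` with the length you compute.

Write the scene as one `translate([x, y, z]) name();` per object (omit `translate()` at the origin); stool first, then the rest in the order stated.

stool();
translate([609, 0, 0]) stool();
translate([0, 0, 410]) beam(868);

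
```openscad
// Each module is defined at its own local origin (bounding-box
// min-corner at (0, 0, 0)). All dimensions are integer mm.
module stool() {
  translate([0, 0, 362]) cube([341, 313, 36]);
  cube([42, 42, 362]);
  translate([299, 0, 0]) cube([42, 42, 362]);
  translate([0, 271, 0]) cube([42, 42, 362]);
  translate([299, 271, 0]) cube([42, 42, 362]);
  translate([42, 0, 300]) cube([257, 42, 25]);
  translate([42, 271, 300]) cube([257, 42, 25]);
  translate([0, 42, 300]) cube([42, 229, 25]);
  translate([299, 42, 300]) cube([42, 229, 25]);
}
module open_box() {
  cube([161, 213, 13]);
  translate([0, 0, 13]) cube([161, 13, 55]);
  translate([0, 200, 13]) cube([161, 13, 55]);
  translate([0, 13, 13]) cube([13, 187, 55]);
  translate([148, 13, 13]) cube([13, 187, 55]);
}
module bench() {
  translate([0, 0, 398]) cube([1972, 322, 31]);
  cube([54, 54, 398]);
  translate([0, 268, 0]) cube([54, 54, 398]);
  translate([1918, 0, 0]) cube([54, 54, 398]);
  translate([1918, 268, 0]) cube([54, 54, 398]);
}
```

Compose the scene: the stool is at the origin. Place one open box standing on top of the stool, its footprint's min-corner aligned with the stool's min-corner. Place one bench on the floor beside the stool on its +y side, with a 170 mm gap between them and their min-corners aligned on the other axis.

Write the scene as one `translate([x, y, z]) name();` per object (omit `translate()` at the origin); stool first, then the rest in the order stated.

stool();
translate([0, 0, 398]) open_box();
translate([0, 483, 0]) bench();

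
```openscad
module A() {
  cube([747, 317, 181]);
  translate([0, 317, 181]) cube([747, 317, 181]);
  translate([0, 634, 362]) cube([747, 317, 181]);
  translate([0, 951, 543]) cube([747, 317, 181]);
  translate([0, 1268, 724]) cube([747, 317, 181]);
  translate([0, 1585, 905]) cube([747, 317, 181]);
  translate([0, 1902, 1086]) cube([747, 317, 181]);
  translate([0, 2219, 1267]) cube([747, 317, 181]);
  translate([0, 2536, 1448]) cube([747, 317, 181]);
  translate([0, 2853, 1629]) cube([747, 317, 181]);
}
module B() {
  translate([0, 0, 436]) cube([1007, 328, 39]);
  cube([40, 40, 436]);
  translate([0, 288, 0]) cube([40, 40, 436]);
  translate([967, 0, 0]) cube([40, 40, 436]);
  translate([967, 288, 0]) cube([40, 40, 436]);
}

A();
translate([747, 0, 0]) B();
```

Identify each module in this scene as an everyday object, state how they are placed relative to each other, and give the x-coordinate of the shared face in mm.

A is a staircase. B is a bench. The bench is against the staircase's +x side, with their −y faces flush. The x-coordinate of the shared face is 747 mm.

The staircase's +x face and the bench's −x face are both at x = 747 mm.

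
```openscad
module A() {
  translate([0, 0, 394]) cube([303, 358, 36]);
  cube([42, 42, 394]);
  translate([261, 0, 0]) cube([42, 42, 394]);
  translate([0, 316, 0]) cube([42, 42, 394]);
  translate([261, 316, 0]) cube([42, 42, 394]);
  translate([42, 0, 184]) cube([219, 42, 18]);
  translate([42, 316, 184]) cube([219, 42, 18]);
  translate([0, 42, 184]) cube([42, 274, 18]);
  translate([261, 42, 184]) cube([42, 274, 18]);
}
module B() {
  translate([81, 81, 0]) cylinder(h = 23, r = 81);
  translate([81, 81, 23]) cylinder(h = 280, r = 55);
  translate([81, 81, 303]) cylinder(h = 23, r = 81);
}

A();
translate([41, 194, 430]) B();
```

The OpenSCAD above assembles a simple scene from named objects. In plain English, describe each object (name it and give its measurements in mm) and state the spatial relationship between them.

A is a four-legged stool. The seat is 303×358 mm, 36 mm thick, top at z = 430 mm. It stands on four square legs, each 42×42 mm in cross-section, from z = 0 to the seat underside, each flush with a corner of the seat. Four stretchers, 42 mm wide and 18 mm tall, connect adjacent legs with their undersides at z = 184 mm, each running between the inner faces of the legs it joins and aligned with the legs' outer faces on the other axis.

B is a spool: two coaxial disc flanges of radius 81 mm and thickness 23 mm, joined by a core cylinder of radius 55 mm and height 280 mm. The lower flange rests on z = 0 and the three cylinders share a vertical axis.

The spool is on top of the stool.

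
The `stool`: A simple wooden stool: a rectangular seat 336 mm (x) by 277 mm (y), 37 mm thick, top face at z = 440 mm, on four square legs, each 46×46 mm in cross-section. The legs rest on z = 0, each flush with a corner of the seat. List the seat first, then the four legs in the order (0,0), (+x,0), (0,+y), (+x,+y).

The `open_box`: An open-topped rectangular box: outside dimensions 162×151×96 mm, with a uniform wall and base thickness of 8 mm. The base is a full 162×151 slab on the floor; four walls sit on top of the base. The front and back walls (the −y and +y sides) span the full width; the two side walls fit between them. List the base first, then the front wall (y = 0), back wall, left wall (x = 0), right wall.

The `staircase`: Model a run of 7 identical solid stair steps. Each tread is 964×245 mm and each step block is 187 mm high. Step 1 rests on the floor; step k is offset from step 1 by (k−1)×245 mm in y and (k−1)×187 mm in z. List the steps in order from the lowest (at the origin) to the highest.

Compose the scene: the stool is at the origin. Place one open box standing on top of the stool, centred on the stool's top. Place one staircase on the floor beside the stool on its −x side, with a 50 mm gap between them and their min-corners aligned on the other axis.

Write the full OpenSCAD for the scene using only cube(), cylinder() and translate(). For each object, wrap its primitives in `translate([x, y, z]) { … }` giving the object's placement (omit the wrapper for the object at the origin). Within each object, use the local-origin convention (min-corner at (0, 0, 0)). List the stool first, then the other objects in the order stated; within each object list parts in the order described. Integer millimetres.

translate([0, 0, 403]) cube([336, 277, 37]);
cube([46, 46, 403]);
translate([290, 0, 0]) cube([46, 46, 403]);
translate([0, 231, 0]) cube([46, 46, 403]);
translate([290, 231, 0]) cube([46, 46, 403]);
translate([87, 63, 440]) {
  cube([162, 151, 8]);
  translate([0, 0, 8]) cube([162, 8, 88]);
  translate([0, 143, 8]) cube([162, 8, 88]);
  translate([0, 8, 8]) cube([8, 135, 88]);
  translate([154, 8, 8]) cube([8, 135, 88]);
}
translate([-1014, 0, 0]) {
  cube([964, 245, 187]);
  translate([0, 245, 187]) cube([964, 245, 187]);
  translate([0, 490, 374]) cube([964, 245, 187]);
  translate([0, 735, 561]) cube([964, 245, 187]);
  translate([0, 980, 748]) cube([964, 245, 187]);
  translate([0, 1225, 935]) cube([964, 245, 187]);
  translate([0, 1470, 1122]) cube([964, 245, 187]);
}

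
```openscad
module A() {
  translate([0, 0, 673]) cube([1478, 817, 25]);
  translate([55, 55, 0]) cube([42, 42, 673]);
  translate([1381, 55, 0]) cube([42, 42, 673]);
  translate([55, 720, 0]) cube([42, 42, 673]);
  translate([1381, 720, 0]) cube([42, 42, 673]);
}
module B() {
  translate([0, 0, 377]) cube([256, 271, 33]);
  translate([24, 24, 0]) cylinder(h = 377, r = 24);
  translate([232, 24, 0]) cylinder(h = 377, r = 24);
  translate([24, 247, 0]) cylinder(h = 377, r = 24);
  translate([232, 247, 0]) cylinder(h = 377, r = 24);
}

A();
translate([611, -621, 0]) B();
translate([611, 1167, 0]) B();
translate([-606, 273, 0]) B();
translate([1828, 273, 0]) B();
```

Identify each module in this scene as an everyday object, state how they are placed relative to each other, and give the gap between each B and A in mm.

A is a table. B is a stool. Four stools sit around the table at the −y, +y, −x, +x sides. The gap between each stool and the table is 350 mm.

Each stool's nearest face is 350 mm from the table's bounding box.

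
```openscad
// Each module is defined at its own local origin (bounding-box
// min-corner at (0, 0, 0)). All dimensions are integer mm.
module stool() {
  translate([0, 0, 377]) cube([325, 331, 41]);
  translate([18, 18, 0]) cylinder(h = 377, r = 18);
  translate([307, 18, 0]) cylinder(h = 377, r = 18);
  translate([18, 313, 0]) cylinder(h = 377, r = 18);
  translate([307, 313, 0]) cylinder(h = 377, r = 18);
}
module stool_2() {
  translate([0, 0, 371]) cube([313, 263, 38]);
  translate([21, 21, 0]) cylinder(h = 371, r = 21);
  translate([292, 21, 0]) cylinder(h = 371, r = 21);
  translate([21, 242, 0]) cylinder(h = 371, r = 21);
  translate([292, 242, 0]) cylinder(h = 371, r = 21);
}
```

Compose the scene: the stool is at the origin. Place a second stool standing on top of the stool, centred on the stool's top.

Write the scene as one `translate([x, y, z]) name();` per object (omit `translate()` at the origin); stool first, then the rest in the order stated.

stool();
translate([6, 34, 418]) stool_2();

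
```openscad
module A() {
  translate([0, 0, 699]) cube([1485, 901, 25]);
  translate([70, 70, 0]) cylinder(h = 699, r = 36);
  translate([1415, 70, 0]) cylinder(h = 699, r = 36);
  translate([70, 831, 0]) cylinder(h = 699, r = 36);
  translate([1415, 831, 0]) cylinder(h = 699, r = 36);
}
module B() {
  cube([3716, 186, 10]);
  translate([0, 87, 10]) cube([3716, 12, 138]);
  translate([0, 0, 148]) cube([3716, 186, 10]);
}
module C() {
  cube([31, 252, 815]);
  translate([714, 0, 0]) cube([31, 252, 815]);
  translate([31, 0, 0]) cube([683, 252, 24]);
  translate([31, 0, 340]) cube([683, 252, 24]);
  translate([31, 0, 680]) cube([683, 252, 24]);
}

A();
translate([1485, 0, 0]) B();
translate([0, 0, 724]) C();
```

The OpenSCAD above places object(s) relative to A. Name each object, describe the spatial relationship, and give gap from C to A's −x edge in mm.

The bookshelf's min-x is at 0; the table's min-x is 0; gap = 0 mm.

A is a table. B is an I-beam. C is a bookshelf. The I-beam is against the table's +x side, with their −y faces flush. The bookshelf is on top of the table. The gap from the bookshelf to the table's −x edge is 0 mm.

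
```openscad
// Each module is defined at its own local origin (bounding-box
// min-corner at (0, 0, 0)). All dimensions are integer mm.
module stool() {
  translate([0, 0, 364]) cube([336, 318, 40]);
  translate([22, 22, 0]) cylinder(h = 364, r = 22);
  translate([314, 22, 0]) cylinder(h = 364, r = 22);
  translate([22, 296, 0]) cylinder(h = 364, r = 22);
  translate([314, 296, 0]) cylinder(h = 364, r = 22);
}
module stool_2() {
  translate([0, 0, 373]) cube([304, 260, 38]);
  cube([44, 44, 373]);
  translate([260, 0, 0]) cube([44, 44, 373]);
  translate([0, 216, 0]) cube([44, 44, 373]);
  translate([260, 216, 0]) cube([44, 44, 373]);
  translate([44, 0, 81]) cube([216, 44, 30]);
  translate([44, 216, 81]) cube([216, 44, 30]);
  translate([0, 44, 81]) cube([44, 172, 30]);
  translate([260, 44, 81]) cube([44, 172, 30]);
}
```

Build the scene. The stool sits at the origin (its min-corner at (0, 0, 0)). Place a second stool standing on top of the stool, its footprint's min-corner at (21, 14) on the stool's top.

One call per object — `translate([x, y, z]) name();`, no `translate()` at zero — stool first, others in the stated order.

stool();
translate([21, 14, 404]) stool_2();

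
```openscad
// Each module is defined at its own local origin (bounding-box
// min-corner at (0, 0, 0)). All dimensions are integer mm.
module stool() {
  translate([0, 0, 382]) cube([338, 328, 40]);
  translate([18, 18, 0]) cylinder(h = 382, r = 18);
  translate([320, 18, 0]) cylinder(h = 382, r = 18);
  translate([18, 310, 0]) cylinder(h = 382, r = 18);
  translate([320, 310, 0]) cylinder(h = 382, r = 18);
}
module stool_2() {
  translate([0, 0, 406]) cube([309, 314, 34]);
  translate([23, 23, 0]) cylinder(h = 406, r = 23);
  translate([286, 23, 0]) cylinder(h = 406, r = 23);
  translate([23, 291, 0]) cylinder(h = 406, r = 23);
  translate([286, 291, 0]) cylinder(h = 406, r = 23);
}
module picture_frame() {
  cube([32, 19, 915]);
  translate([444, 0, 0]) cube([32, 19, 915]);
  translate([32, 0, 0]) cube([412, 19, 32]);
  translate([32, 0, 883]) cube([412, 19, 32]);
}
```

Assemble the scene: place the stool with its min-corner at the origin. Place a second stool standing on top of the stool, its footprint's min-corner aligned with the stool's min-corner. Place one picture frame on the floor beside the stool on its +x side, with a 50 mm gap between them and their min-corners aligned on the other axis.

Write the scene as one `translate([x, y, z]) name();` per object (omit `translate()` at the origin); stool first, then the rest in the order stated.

stool();
translate([0, 0, 422]) stool_2();
translate([388, 0, 0]) picture_frame();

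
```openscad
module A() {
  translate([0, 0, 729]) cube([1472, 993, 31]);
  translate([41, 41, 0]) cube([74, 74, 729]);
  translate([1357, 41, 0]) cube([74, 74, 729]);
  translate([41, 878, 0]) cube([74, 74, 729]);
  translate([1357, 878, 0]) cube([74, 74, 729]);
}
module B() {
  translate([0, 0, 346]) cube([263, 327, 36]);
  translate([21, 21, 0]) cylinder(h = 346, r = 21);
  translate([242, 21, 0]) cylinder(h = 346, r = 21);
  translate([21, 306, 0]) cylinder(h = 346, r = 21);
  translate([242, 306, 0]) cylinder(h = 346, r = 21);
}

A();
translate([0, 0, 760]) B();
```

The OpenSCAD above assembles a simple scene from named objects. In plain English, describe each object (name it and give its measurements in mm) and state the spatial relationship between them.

A is a table: top 1472 mm (x) × 993 mm (y), 31 mm thick, upper face at z = 760 mm, on four 74×74 mm square legs, each inset 41 mm from the nearest pair of top edges, running from z = 0 to the bottom of the top.

B is a four-legged stool. The seat is a 263×327×36 mm slab whose top surface is at z = 382 mm; four round legs, each 42 mm in diameter, run from the floor (z = 0) to the underside of the seat, each leg's axis is inset half a diameter from the nearest pair of seat edges (so the leg's bounding box is flush with the corner).

The stool is on top of the table.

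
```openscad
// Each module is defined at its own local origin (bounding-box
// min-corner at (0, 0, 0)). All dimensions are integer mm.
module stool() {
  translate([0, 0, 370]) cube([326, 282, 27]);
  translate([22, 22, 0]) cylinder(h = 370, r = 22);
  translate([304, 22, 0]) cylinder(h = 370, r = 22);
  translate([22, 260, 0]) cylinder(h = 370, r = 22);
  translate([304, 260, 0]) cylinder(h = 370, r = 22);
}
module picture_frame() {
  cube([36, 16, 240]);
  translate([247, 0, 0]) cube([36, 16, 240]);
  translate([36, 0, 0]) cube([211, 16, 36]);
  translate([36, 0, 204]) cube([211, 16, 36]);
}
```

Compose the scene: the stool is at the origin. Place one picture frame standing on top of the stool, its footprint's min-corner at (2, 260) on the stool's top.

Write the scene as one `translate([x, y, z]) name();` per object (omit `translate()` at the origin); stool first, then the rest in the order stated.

stool();
translate([2, 260, 397]) picture_frame();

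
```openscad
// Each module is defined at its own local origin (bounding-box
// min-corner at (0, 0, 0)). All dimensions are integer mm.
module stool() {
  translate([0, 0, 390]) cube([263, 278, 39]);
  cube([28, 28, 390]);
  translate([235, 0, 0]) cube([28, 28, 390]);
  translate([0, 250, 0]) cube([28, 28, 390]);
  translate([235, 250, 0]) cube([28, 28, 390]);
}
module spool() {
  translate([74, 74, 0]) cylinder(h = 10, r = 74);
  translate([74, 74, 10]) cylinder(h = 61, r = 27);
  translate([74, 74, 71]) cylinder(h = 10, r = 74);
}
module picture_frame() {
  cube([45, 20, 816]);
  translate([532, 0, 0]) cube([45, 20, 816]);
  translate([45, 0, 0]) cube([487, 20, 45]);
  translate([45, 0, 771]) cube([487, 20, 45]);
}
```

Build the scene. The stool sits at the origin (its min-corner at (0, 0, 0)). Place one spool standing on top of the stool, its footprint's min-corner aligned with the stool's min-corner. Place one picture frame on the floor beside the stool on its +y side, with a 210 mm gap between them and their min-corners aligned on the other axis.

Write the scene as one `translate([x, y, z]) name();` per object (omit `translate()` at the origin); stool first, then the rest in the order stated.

stool();
translate([0, 0, 429]) spool();
translate([0, 488, 0]) picture_frame();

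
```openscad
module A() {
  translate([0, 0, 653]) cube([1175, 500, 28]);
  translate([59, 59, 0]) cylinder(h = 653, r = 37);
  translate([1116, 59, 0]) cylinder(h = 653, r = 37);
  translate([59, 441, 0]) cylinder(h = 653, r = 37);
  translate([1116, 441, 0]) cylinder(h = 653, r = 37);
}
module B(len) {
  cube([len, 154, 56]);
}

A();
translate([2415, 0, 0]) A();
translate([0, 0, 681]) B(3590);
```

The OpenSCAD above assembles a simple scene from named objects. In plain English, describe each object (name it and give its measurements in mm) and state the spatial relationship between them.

A is a rectangular dining table. The top is 1175×500×28 mm with its upper surface at z = 681 mm. It stands on four round legs of 74 mm diameter, each leg's bounding box inset 22 mm from the nearest pair of top edges, running from the floor to the underside of the top.

B is a rectangular beam 3590 mm long (x), 154 mm deep (y), 56 mm thick (z).

The beam spans the tops of two tables placed 1240 mm apart, resting at z = 681 mm.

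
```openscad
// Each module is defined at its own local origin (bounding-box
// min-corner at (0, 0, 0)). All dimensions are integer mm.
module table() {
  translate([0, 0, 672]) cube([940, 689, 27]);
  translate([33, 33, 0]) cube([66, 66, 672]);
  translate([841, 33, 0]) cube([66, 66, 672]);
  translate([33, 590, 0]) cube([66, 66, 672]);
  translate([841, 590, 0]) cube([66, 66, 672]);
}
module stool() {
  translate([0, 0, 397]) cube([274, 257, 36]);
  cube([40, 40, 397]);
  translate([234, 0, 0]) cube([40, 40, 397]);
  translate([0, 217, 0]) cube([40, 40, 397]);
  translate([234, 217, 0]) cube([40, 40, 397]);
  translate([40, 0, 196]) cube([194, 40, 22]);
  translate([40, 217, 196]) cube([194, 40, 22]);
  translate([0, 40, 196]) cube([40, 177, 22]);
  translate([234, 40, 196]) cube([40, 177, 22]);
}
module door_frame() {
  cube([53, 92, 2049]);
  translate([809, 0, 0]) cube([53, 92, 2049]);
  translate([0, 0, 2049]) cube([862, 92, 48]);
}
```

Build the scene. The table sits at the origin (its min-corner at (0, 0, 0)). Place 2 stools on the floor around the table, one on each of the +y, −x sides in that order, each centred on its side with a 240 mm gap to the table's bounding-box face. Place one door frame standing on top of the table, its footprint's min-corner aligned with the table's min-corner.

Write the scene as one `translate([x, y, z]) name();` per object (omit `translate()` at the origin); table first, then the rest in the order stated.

table();
translate([333, 929, 0]) stool();
translate([-514, 216, 0]) stool();
translate([0, 0, 699]) door_frame();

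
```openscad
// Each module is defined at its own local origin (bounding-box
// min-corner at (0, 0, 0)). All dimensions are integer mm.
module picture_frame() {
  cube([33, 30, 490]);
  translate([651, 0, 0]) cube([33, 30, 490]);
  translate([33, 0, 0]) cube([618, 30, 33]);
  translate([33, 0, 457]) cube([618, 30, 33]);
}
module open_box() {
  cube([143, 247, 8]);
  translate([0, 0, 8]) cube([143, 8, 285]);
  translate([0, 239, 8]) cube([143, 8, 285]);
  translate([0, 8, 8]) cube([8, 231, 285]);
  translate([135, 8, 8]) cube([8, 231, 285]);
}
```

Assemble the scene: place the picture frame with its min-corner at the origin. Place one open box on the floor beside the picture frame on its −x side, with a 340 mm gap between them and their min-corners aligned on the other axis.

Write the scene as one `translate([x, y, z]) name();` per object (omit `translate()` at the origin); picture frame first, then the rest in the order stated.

picture_frame();
translate([-483, 0, 0]) open_box();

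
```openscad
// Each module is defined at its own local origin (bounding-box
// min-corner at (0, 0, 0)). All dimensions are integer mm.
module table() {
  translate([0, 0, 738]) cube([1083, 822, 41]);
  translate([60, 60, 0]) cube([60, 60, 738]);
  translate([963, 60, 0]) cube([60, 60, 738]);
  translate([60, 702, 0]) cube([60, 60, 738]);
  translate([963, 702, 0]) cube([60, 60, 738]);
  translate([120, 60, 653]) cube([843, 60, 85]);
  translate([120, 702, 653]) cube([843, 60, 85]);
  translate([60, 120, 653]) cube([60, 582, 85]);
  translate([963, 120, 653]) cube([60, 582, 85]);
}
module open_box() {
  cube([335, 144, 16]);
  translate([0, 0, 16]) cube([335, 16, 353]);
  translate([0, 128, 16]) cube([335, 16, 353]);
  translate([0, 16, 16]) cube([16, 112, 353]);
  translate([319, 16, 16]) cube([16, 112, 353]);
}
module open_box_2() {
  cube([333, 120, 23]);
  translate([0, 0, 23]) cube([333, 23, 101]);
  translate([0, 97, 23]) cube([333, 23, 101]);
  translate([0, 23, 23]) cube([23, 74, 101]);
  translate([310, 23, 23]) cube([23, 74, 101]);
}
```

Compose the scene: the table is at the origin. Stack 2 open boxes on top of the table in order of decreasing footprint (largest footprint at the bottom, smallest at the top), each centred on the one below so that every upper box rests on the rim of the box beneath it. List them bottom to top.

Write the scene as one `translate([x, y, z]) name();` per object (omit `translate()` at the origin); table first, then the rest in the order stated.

table();
translate([374, 339, 779]) open_box();
translate([375, 351, 1148]) open_box_2();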